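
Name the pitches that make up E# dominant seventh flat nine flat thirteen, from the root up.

Root E♯, quality dominant seventh flat nine flat thirteen:
root → E♯
3rd (major 3rd) → G𝄪
5th (perfect 5th) → B♯
7th (minor 7th) → D♯
9th (minor 9th) → F♯
13th (minor 13th) → C♯

E♯, G𝄪, B♯, D♯, F♯, C♯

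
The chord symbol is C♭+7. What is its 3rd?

Eb

C♭+7 is built on Cb; its 3rd is a major 3rd above the root.
A third above C uses the letter E, and the major 3rd above Cb is Eb.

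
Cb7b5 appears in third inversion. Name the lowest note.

B𝄫

Cb7b5 = C♭–E♭–G𝄫–B𝄫. Third inversion → seventh in the bass = B𝄫.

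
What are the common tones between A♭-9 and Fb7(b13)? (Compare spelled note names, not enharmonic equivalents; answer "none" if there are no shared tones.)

Ab  Cb

A♭-9: Ab Cb Eb Gb Bb
Fb7(b13): Fb Ab Cb Ebb Dbb
Common to both → Ab, Cb.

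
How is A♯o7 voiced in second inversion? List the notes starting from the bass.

E, G, A#, C#

In root position, A♯o7 is A#–C#–E–G.
Second inversion puts the fifth (E) in the bass.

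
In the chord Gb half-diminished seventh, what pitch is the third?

B-double-flat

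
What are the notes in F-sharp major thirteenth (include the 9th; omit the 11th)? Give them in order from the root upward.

F-sharp  A-sharp  C-sharp  E-sharp  G-sharp  D-sharp

F-sharp major thirteenth: major thirteenth on F-sharp.
root → F-sharp
3rd (major 3rd) → A-sharp
5th (perfect 5th) → C-sharp
7th (major 7th) → E-sharp
9th (major 9th) → G-sharp
13th (major 13th) → D-sharp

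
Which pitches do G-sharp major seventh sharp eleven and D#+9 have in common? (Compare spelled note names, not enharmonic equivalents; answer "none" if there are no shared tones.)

D#  F##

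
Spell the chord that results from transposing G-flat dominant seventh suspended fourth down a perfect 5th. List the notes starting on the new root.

A perfect 5th down from G♭ is C♭, so the new chord is C♭ dominant seventh suspended fourth.
root → C♭
4th (perfect 4th) → F♭
5th (perfect 5th) → G♭
7th (minor 7th) → B𝄫

C♭  F♭  G♭  B𝄫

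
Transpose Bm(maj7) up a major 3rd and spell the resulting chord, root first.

A major 3rd up from B is D#, so the new chord is D# minor-major seventh.
Root: D#
Minor 3rd (3rd): F#
Perfect 5th (5th): A#
Major 7th (7th): C##

D#, F#, A#, C##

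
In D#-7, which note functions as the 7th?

C#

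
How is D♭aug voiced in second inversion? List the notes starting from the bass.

A  Db  F

D♭aug = Db–F–A; second inversion → fifth (A) lowest.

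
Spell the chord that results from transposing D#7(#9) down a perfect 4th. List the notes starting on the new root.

Transposed root: D# → A# (perfect 4th down). So we spell A# dominant seventh sharp nine:
Root: A#
Major 3rd (3rd): C##
Perfect 5th (5th): E#
Minor 7th (7th): G#
Augmented 9th (9th): B##

A# C## E# G# B##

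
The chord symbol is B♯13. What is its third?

D##

B♯13 is built on B#; its 3rd is a major 3rd above the root.
A third above B uses the letter D, and the major 3rd above B# is D##.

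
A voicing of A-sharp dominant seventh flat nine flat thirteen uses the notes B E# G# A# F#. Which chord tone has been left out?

The full A-sharp dominant seventh flat nine flat thirteen chord is A#, C##, E#, G#, B, F#.
Comparing with the voicing, the major 3rd (3rd) — C## — is absent.

C##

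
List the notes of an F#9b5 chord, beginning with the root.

F# – A# – C – E – G#

F#9b5 is a dominant ninth flat five built on F#.
- root: F#
- major 3rd: A#
- diminished 5th: C
- minor 7th: E
- major 9th: G#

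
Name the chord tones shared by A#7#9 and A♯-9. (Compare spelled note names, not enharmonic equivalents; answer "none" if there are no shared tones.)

A#7#9: A# C## E# G# B##
A♯-9: A# C# E# G# B#
Common to both → A#, E#, G#.

A#, E#, G#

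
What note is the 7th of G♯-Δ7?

F##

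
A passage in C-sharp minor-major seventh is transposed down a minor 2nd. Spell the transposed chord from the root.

B-sharp, D-sharp, F-double-sharp, A-double-sharp

A minor 2nd down from C-sharp is B-sharp, so the new chord is B-sharp minor-major seventh.
root → B-sharp
3rd (minor 3rd) → D-sharp
5th (perfect 5th) → F-double-sharp
7th (major 7th) → A-double-sharp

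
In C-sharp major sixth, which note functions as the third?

C-sharp major sixth is built on C#; its 3rd is a major 3rd above the root.
A third above C uses the letter E, and the major 3rd above C# is E#.

E#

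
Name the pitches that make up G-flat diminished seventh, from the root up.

G-flat diminished seventh is a diminished seventh built on Gb.
- root: Gb
- minor 3rd: Bbb
- diminished 5th: Dbb
- diminished 7th: Fbb

Gb  Bbb  Dbb  Fbb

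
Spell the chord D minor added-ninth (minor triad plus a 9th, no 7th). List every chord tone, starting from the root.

D minor added-ninth: minor added-ninth on D.
D — root
F — minor 3rd
A — perfect 5th
E — major 9th

D  F  A  E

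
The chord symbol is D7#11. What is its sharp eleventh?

G♯

Root of D7#11 = D. The 11th is an augmented 11th: D up an augmented 11th → G♯.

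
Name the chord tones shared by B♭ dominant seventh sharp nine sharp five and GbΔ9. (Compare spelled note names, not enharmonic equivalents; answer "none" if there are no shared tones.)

B♭ dominant seventh sharp nine sharp five = Bb, D, F#, Ab, C#.
GbΔ9 = Gb, Bb, Db, F, Ab.
Shared: Bb, Ab.

Bb, Ab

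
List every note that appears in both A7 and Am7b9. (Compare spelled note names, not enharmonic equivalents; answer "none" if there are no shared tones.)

A, E, G

A7: A C♯ E G
Am7b9: A C E G B♭
Common to both → A, E, G.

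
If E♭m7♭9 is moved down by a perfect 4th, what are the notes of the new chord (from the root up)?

Bb, Db, F, Ab, Cb

Transposed root: Eb → Bb (perfect 4th down). So we spell Bb minor seventh flat nine:
- root: Bb
- minor 3rd: Db
- perfect 5th: F
- minor 7th: Ab
- minor 9th: Cb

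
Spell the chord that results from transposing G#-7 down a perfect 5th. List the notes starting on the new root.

C#, E, G#, B

A perfect 5th down from G# is C#, so the new chord is C# minor seventh.
Root: C#
Minor 3rd (3rd): E
Perfect 5th (5th): G#
Minor 7th (7th): B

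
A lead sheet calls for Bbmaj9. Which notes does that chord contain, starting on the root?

Root Bb, quality major ninth:
root → Bb
3rd (major 3rd) → D
5th (perfect 5th) → F
7th (major 7th) → A
9th (major 9th) → C

Bb, D, F, A, C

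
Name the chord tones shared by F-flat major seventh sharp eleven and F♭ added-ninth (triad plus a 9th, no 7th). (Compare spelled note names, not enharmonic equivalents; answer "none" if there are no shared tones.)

F-flat major seventh sharp eleven = F-flat, A-flat, C-flat, E-flat, B-flat.
F♭ added-ninth = F-flat, A-flat, C-flat, G-flat.
Shared: F-flat, A-flat, C-flat.

F-flat – A-flat – C-flat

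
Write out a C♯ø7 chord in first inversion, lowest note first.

C♯ø7 = C#–E–G–B; first inversion → third (E) lowest.

E, G, B, C#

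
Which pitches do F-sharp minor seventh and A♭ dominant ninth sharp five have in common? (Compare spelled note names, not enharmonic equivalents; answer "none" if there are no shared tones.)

E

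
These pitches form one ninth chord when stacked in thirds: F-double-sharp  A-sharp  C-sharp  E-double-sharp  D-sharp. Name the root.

D-sharp

Stacking in thirds gives D-sharp – F-double-sharp – A-sharp – C-sharp – E-double-sharp, so D-sharp is the root — D-sharp dominant seventh sharp nine.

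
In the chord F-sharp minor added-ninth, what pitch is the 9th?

G♯

F-sharp minor added-ninth is built on F♯; its 9th is a major 9th above the root.
A second above F uses the letter G, and the major 9th above F♯ is G♯.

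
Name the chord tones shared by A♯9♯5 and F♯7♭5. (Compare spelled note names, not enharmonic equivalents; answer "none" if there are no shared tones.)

A♯9♯5 = A♯, C𝄪, E𝄪, G♯, B♯.
F♯7♭5 = F♯, A♯, C, E.
Shared: A♯.

A♯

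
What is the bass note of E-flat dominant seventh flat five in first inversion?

G

E-flat dominant seventh flat five = E-flat–G–B-double-flat–D-flat. First inversion → third in the bass = G.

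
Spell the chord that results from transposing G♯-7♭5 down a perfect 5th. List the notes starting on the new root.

G# down a perfect 5th → C#. New chord: C# half-diminished seventh.
C# — root
E — minor 3rd
G — diminished 5th
B — minor 7th

C#, E, G, B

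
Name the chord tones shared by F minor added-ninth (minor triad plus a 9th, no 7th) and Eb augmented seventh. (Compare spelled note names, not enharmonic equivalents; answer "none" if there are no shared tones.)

F minor added-ninth = F, A-flat, C, G.
Eb augmented seventh = E-flat, G, B, D-flat.
Shared: G.

G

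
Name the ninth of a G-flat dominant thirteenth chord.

Ab

Root of G-flat dominant thirteenth = Gb. The 9th is a major 9th: Gb up a major 9th → Ab.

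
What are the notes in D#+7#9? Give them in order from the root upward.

D#+7#9 is a dominant seventh sharp nine sharp five built on D#.
D# — root
F## — major 3rd
A## — augmented 5th
C# — minor 7th
E## — augmented 9th

D# F## A## C# E##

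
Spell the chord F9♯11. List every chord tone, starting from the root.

F – A – C – Eb – G – B

F9♯11: dominant ninth sharp eleven on F.
root → F
3rd (major 3rd) → A
5th (perfect 5th) → C
7th (minor 7th) → Eb
9th (major 9th) → G
11th (augmented 11th) → B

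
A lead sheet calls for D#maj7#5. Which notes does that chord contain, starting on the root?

Root D#, quality augmented major seventh:
root → D#
3rd (major 3rd) → F##
5th (augmented 5th) → A##
7th (major 7th) → C##

D# F## A## C##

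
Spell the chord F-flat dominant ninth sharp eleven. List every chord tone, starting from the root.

F-flat A-flat C-flat E-double-flat G-flat B-flat

F-flat dominant ninth sharp eleven is a dominant ninth sharp eleven built on F-flat.
F-flat — root
A-flat — major 3rd
C-flat — perfect 5th
E-double-flat — minor 7th
G-flat — major 9th
B-flat — augmented 11th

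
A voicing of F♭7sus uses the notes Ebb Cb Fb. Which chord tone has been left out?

Bbb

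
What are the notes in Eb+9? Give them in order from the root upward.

Eb – G – B – Db – F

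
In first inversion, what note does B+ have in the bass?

D#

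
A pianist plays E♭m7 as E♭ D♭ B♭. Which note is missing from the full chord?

G♭

E♭m7 = E♭, G♭, B♭, D♭. The voicing lacks the 3rd (minor 3rd), G♭.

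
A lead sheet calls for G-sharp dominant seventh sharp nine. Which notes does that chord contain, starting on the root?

Root G-sharp, quality dominant seventh sharp nine:
- root: G-sharp
- major 3rd: B-sharp
- perfect 5th: D-sharp
- minor 7th: F-sharp
- augmented 9th: A-double-sharp

G-sharp, B-sharp, D-sharp, F-sharp, A-double-sharp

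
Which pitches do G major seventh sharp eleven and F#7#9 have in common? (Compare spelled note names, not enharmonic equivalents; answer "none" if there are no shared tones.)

F#, C#

G major seventh sharp eleven: G B D F# C#
F#7#9: F# A# C# E G##
Common to both → F#, C#.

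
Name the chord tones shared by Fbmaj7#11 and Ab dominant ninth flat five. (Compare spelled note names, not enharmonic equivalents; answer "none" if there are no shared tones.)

Ab – Bb

Fbmaj7#11: Fb Ab Cb Eb Bb
Ab dominant ninth flat five: Ab C Ebb Gb Bb
Common to both → Ab, Bb.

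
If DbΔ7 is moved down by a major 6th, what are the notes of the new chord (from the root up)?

Transposed root: Db → Fb (major 6th down). So we spell Fb major seventh:
Root: Fb
Major 3rd (3rd): Ab
Perfect 5th (5th): Cb
Major 7th (7th): Eb

Fb  Ab  Cb  Eb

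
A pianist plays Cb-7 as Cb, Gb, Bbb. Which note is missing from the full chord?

Ebb

Cb-7 = Cb, Ebb, Gb, Bbb. The voicing lacks the 3rd (minor 3rd), Ebb.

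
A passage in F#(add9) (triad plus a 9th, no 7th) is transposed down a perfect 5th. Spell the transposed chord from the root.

F♯ down a perfect 5th → B. New chord: B added-ninth.
B — root
D♯ — major 3rd
F♯ — perfect 5th
C♯ — major 9th

B, D♯, F♯, C♯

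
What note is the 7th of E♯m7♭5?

D#

E♯m7♭5 is built on E#; its 7th is a minor 7th above the root.
A seventh above E uses the letter D, and the minor 7th above E# is D#.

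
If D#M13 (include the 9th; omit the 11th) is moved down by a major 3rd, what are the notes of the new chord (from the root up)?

B D# F# A# C# G#

D# down a major 3rd → B. New chord: B major thirteenth.
root → B
3rd (major 3rd) → D#
5th (perfect 5th) → F#
7th (major 7th) → A#
9th (major 9th) → C#
13th (major 13th) → G#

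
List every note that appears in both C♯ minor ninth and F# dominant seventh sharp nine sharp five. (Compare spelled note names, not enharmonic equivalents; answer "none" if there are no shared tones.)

E

C♯ minor ninth: C# E G# B D#
F# dominant seventh sharp nine sharp five: F# A# C## E G##
Common to both → E.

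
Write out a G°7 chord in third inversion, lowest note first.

Fb – G – Bb – Db

In root position, G°7 is G–Bb–Db–Fb.
Third inversion puts the seventh (Fb) in the bass.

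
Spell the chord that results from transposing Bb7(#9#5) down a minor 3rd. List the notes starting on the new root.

G, B, D♯, F, A♯

A minor 3rd down from B♭ is G, so the new chord is G dominant seventh sharp nine sharp five.
- root: G
- major 3rd: B
- augmented 5th: D♯
- minor 7th: F
- augmented 9th: A♯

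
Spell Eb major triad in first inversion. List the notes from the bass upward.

G – B-flat – E-flat

In root position, Eb major triad is E-flat–G–B-flat.
First inversion puts the third (G) in the bass.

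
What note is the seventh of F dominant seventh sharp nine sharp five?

Eb

Root of F dominant seventh sharp nine sharp five = F. The 7th is a minor 7th: F up a minor 7th → Eb.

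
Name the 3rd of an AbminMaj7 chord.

Cb

Root of AbminMaj7 = Ab. The 3rd is a minor 3rd: Ab up a minor 3rd → Cb.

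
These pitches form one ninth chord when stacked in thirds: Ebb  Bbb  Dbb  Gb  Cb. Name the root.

Arranged so that each adjacent pair is a third by letter name: Cb – Ebb – Gb – Bbb – Dbb.
The bottom of that stack, Cb, is the root (this is Cb minor seventh flat nine).

Cb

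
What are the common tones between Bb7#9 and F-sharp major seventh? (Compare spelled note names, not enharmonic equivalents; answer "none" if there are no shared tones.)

Bb7#9 = Bb, D, F, Ab, C#.
F-sharp major seventh = F#, A#, C#, E#.
Shared: C#.

C#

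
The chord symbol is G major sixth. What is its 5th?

Root of G major sixth = G. The 5th is a perfect 5th: G up a perfect 5th → D.

D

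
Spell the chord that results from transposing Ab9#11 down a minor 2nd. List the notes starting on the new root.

G B D F A C#

A minor 2nd down from Ab is G, so the new chord is G dominant ninth sharp eleven.
G — root
B — major 3rd
D — perfect 5th
F — minor 7th
A — major 9th
C# — augmented 11th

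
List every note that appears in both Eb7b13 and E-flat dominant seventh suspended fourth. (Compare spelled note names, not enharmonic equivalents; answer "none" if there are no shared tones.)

Eb – Bb – Db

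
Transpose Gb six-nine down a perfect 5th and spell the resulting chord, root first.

Cb  Eb  Gb  Ab  Db

A perfect 5th down from Gb is Cb, so the new chord is Cb six-nine.
Cb — root
Eb — major 3rd
Gb — perfect 5th
Ab — major 6th
Db — major 9th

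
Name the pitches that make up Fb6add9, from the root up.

Fb6add9 is a six-nine built on Fb.
root → Fb
3rd (major 3rd) → Ab
5th (perfect 5th) → Cb
6th (major 6th) → Db
9th (major 9th) → Gb

Fb, Ab, Cb, Db, Gb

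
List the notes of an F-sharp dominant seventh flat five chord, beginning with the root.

F#  A#  C  E

F-sharp dominant seventh flat five: dominant seventh flat five on F#.
root → F#
3rd (major 3rd) → A#
5th (diminished 5th) → C
7th (minor 7th) → E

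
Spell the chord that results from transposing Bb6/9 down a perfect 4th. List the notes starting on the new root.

Bb down a perfect 4th → F. New chord: F six-nine.
F — root
A — major 3rd
C — perfect 5th
D — major 6th
G — major 9th

F, A, C, D, G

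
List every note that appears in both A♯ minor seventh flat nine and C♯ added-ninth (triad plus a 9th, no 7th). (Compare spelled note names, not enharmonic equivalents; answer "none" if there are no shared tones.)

C-sharp  E-sharp  G-sharp

A♯ minor seventh flat nine = A-sharp, C-sharp, E-sharp, G-sharp, B.
C♯ added-ninth = C-sharp, E-sharp, G-sharp, D-sharp.
Shared: C-sharp, E-sharp, G-sharp.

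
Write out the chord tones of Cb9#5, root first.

Cb9#5: dominant ninth sharp five on Cb.
Root: Cb
Major 3rd (3rd): Eb
Augmented 5th (5th): G
Minor 7th (7th): Bbb
Major 9th (9th): Db

Cb, Eb, G, Bbb, Db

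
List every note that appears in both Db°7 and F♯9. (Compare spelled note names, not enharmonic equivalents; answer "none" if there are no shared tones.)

none

Db°7 = Db, Fb, Abb, Cbb.
F♯9 = F#, A#, C#, E, G#.
Shared: none.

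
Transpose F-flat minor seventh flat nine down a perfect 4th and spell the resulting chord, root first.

Transposed root: F-flat → C-flat (perfect 4th down). So we spell C-flat minor seventh flat nine:
C-flat — root
E-double-flat — minor 3rd
G-flat — perfect 5th
B-double-flat — minor 7th
D-double-flat — minor 9th

C-flat, E-double-flat, G-flat, B-double-flat, D-double-flat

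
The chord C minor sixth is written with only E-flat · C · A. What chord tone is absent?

The full C minor sixth chord is C, E-flat, G, A.
Comparing with the voicing, the perfect 5th (5th) — G — is absent.

G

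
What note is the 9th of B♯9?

B♯9 is built on B#; its 9th is a major 9th above the root.
A second above B uses the letter C, and the major 9th above B# is C##.

C##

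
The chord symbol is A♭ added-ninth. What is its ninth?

A♭ added-ninth is built on A♭; its 9th is a major 9th above the root.
A second above A uses the letter B, and the major 9th above A♭ is B♭.

B♭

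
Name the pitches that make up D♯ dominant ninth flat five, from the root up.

D♯ dominant ninth flat five: dominant ninth flat five on D-sharp.
- root: D-sharp
- major 3rd: F-double-sharp
- diminished 5th: A
- minor 7th: C-sharp
- major 9th: E-sharp

D-sharp – F-double-sharp – A – C-sharp – E-sharp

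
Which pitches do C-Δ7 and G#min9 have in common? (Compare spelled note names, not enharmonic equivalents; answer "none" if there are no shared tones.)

C-Δ7 = C, Eb, G, B.
G#min9 = G#, B, D#, F#, A#.
Shared: B.

B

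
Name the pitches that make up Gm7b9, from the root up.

Gm7b9 is a minor seventh flat nine built on G.
- root: G
- minor 3rd: Bb
- perfect 5th: D
- minor 7th: F
- minor 9th: Ab

G, Bb, D, F, Ab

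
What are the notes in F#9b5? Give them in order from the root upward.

Root F#, quality dominant ninth flat five:
root → F#
3rd (major 3rd) → A#
5th (diminished 5th) → C
7th (minor 7th) → E
9th (major 9th) → G#

F#  A#  C  E  G#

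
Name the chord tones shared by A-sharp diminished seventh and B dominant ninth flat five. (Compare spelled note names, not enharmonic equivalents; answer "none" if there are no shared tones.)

C-sharp

A-sharp diminished seventh: A-sharp C-sharp E G
B dominant ninth flat five: B D-sharp F A C-sharp
Common to both → C-sharp.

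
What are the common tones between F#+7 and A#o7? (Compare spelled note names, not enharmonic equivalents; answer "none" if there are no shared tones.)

A# – E

F#+7 = F#, A#, C##, E.
A#o7 = A#, C#, E, G.
Shared: A#, E.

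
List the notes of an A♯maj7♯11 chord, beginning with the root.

A♯maj7♯11 is a major seventh sharp eleven built on A#.
A# — root
C## — major 3rd
E# — perfect 5th
G## — major 7th
D## — augmented 11th

A#, C##, E#, G##, D##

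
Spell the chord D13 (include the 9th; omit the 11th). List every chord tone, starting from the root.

D  F♯  A  C  E  B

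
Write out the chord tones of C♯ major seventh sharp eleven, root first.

C-sharp – E-sharp – G-sharp – B-sharp – F-double-sharp

C♯ major seventh sharp eleven is a major seventh sharp eleven built on C-sharp.
Root: C-sharp
Major 3rd (3rd): E-sharp
Perfect 5th (5th): G-sharp
Major 7th (7th): B-sharp
Augmented 11th (11th): F-double-sharp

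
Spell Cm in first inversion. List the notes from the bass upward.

In root position, Cm is C–Eb–G.
First inversion puts the third (Eb) in the bass.

Eb, G, C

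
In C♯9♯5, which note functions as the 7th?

Root of C♯9♯5 = C♯. The 7th is a minor 7th: C♯ up a minor 7th → B.

B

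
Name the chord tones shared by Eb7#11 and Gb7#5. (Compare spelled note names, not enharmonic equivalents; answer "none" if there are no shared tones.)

Bb

Eb7#11: Eb G Bb Db A
Gb7#5: Gb Bb D Fb
Common to both → Bb.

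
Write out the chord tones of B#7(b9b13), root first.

B♯, D𝄪, F𝄪, A♯, C♯, G♯

Root B♯, quality dominant seventh flat nine flat thirteen:
- root: B♯
- major 3rd: D𝄪
- perfect 5th: F𝄪
- minor 7th: A♯
- minor 9th: C♯
- minor 13th: G♯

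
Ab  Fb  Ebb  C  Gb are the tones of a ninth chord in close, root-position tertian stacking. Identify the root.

Stacking in thirds gives Fb – Ab – C – Ebb – Gb, so Fb is the root — Fb dominant ninth sharp five.

Fb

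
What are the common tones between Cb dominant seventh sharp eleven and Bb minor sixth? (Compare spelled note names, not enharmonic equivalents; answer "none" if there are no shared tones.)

F

Cb dominant seventh sharp eleven: Cb Eb Gb Bbb F
Bb minor sixth: Bb Db F G
Common to both → F.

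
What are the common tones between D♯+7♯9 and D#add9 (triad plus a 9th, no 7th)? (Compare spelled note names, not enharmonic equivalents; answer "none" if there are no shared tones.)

D#, F##

D♯+7♯9 = D#, F##, A##, C#, E##.
D#add9 = D#, F##, A#, E#.
Shared: D#, F##.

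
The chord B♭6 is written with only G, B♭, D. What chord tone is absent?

F

The full B♭6 chord is B♭, D, F, G.
Comparing with the voicing, the perfect 5th (5th) — F — is absent.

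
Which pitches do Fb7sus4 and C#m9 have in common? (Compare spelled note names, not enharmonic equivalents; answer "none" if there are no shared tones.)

none

Fb7sus4: F♭ B𝄫 C♭ E𝄫
C#m9: C♯ E G♯ B D♯
Common to both → none.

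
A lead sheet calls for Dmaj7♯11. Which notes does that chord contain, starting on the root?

D, F#, A, C#, G#

Dmaj7♯11: major seventh sharp eleven on D.
Root: D
Major 3rd (3rd): F#
Perfect 5th (5th): A
Major 7th (7th): C#
Augmented 11th (11th): G#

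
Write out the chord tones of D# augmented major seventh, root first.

Root D#, quality augmented major seventh:
- root: D#
- major 3rd: F##
- augmented 5th: A##
- major 7th: C##

D#, F##, A##, C##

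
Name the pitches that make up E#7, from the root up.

E♯ G𝄪 B♯ D♯

E#7: dominant seventh on E♯.
- root: E♯
- major 3rd: G𝄪
- perfect 5th: B♯
- minor 7th: D♯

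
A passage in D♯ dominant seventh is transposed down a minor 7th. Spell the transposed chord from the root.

E#, G##, B#, D#

D# down a minor 7th → E#. New chord: E# dominant seventh.
- root: E#
- major 3rd: G##
- perfect 5th: B#
- minor 7th: D#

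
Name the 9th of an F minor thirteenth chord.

G

F minor thirteenth is built on F; its 9th is a major 9th above the root.
A second above F uses the letter G, and the major 9th above F is G.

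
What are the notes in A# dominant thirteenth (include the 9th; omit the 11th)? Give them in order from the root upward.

A#, C##, E#, G#, B#, F##

A# dominant thirteenth is a dominant thirteenth built on A#.
A# — root
C## — major 3rd
E# — perfect 5th
G# — minor 7th
B# — major 9th
F## — major 13th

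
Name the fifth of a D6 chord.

D6 is built on D; its 5th is a perfect 5th above the root.
A fifth above D uses the letter A, and the perfect 5th above D is A.

A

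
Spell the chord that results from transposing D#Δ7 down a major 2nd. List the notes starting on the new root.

D# down a major 2nd → C#. New chord: C# major seventh.
root → C#
3rd (major 3rd) → E#
5th (perfect 5th) → G#
7th (major 7th) → B#

C#, E#, G#, B#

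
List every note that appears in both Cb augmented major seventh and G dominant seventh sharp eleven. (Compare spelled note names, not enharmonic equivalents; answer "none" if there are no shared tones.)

Cb augmented major seventh: C-flat E-flat G B-flat
G dominant seventh sharp eleven: G B D F C-sharp
Common to both → G.

G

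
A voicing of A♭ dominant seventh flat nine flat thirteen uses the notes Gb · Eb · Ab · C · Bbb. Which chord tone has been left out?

Fb

A♭ dominant seventh flat nine flat thirteen = Ab, C, Eb, Gb, Bbb, Fb. The voicing lacks the 13th (minor 13th), Fb.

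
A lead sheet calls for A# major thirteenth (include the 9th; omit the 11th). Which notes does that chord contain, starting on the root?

A#, C##, E#, G##, B#, F##

A# major thirteenth: major thirteenth on A#.
Root: A#
Major 3rd (3rd): C##
Perfect 5th (5th): E#
Major 7th (7th): G##
Major 9th (9th): B#
Major 13th (13th): F##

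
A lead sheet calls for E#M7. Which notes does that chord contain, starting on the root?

Root E#, quality major seventh:
- root: E#
- major 3rd: G##
- perfect 5th: B#
- major 7th: D##

E#, G##, B#, D##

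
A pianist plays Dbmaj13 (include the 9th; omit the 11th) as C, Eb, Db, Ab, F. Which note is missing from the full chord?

Bb

Dbmaj13 = Db, F, Ab, C, Eb, Bb. The voicing lacks the 13th (major 13th), Bb.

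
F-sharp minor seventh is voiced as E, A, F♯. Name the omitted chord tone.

C♯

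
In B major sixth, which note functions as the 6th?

Root of B major sixth = B. The 6th is a major 6th: B up a major 6th → G-sharp.

G-sharp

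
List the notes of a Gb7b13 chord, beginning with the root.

Gb Bb Db Fb Ebb

Root Gb, quality dominant seventh flat thirteen:
root → Gb
3rd (major 3rd) → Bb
5th (perfect 5th) → Db
7th (minor 7th) → Fb
13th (minor 13th) → Ebb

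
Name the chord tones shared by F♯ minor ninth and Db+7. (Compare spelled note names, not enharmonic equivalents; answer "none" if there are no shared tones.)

F♯ minor ninth: F# A C# E G#
Db+7: Db F A Cb
Common to both → A.

A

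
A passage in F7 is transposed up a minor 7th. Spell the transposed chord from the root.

F up a minor 7th → Eb. New chord: Eb dominant seventh.
- root: Eb
- major 3rd: G
- perfect 5th: Bb
- minor 7th: Db

Eb  G  Bb  Db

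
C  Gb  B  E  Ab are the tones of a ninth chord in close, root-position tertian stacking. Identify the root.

Ab

Arranged so that each adjacent pair is a third by letter name: Ab – C – E – Gb – B.
The bottom of that stack, Ab, is the root (this is Ab dominant seventh sharp nine sharp five).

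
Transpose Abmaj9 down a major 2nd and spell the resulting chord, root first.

Gb  Bb  Db  F  Ab

Ab down a major 2nd → Gb. New chord: Gb major ninth.
Gb — root
Bb — major 3rd
Db — perfect 5th
F — major 7th
Ab — major 9th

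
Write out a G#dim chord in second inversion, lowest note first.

G#dim = G#–B–D; second inversion → fifth (D) lowest.

D, G#, B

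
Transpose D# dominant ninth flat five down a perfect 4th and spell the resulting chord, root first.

A#, C##, E, G#, B#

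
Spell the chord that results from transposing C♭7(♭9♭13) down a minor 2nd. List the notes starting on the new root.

Transposed root: Cb → Bb (minor 2nd down). So we spell Bb dominant seventh flat nine flat thirteen:
Bb — root
D — major 3rd
F — perfect 5th
Ab — minor 7th
Cb — minor 9th
Gb — minor 13th

Bb, D, F, Ab, Cb, Gb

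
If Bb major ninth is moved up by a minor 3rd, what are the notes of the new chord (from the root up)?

Transposed root: Bb → Db (minor 3rd up). So we spell Db major ninth:
Root: Db
Major 3rd (3rd): F
Perfect 5th (5th): Ab
Major 7th (7th): C
Major 9th (9th): Eb

Db, F, Ab, C, Eb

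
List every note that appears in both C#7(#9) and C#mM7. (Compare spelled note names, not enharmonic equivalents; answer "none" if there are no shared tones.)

C#7(#9): C# E# G# B D##
C#mM7: C# E G# B#
Common to both → C#, G#.

C# – G#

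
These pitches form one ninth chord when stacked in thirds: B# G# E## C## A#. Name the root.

A#

Stacking in thirds gives A# – C## – E## – G# – B#, so A# is the root — A# dominant ninth sharp five.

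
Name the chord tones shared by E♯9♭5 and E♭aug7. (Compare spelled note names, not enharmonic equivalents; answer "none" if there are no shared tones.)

B

E♯9♭5: E# G## B D# F##
E♭aug7: Eb G B Db
Common to both → B.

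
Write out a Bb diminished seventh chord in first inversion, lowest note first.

D-flat – F-flat – A-double-flat – B-flat

In root position, Bb diminished seventh is B-flat–D-flat–F-flat–A-double-flat.
First inversion puts the third (D-flat) in the bass.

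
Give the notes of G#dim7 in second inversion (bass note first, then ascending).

In root position, G#dim7 is G#–B–D–F.
Second inversion puts the fifth (D) in the bass.

D, F, G#, B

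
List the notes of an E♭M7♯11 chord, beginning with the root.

E♭, G, B♭, D, A

Root E♭, quality major seventh sharp eleven:
E♭ — root
G — major 3rd
B♭ — perfect 5th
D — major 7th
A — augmented 11th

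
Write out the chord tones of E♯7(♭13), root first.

E♯  G𝄪  B♯  D♯  C♯

E♯7(♭13): dominant seventh flat thirteen on E♯.
- root: E♯
- major 3rd: G𝄪
- perfect 5th: B♯
- minor 7th: D♯
- minor 13th: C♯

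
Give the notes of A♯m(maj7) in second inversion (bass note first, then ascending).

In root position, A♯m(maj7) is A#–C#–E#–G##.
Second inversion puts the fifth (E#) in the bass.

E# G## A# C#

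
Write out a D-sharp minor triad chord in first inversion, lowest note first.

F-sharp  A-sharp  D-sharp

D-sharp minor triad = D-sharp–F-sharp–A-sharp; first inversion → third (F-sharp) lowest.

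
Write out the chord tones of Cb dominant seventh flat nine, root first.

Root Cb, quality dominant seventh flat nine:
- root: Cb
- major 3rd: Eb
- perfect 5th: Gb
- minor 7th: Bbb
- minor 9th: Dbb

Cb, Eb, Gb, Bbb, Dbb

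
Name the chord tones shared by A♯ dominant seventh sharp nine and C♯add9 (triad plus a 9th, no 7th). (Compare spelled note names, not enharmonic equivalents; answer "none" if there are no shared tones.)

E#, G#

A♯ dominant seventh sharp nine: A# C## E# G# B##
C♯add9: C# E# G# D#
Common to both → E#, G#.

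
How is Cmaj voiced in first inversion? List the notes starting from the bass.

E – G – C

In root position, Cmaj is C–E–G.
First inversion puts the third (E) in the bass.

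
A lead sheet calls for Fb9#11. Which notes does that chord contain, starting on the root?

Fb9#11 is a dominant ninth sharp eleven built on Fb.
Fb — root
Ab — major 3rd
Cb — perfect 5th
Ebb — minor 7th
Gb — major 9th
Bb — augmented 11th

Fb, Ab, Cb, Ebb, Gb, Bb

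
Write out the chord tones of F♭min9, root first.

Fb, Abb, Cb, Ebb, Gb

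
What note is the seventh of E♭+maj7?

E♭+maj7 is built on E♭; its 7th is a major 7th above the root.
A seventh above E uses the letter D, and the major 7th above E♭ is D.

D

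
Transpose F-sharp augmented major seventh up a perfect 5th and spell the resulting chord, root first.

C-sharp E-sharp G-double-sharp B-sharp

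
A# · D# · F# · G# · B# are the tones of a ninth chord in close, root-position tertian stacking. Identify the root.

G#

Stacking in thirds gives G# – B# – D# – F# – A#, so G# is the root — G# dominant ninth.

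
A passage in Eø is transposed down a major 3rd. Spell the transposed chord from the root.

C – Eb – Gb – Bb

Transposed root: E → C (major 3rd down). So we spell C half-diminished seventh:
root → C
3rd (minor 3rd) → Eb
5th (diminished 5th) → Gb
7th (minor 7th) → Bb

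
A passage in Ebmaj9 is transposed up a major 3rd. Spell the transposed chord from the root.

A major 3rd up from Eb is G, so the new chord is G major ninth.
Root: G
Major 3rd (3rd): B
Perfect 5th (5th): D
Major 7th (7th): F#
Major 9th (9th): A

G, B, D, F#, A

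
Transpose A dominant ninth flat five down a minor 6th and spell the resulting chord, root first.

C#, E#, G, B, D#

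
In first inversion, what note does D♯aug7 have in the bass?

D♯aug7 in root position is D#–F##–A##–C#.
First inversion places the third in the bass, which is F##.

F##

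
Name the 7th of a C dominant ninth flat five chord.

Bb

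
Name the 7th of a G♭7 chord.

Fb

G♭7 is built on Gb; its 7th is a minor 7th above the root.
A seventh above G uses the letter F, and the minor 7th above Gb is Fb.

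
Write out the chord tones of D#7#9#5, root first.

D#, F##, A##, C#, E##

D#7#9#5 is a dominant seventh sharp nine sharp five built on D#.
root → D#
3rd (major 3rd) → F##
5th (augmented 5th) → A##
7th (minor 7th) → C#
9th (augmented 9th) → E##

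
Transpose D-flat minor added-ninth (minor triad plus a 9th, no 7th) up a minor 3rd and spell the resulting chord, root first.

F-flat  A-double-flat  C-flat  G-flat

Transposed root: D-flat → F-flat (minor 3rd up). So we spell F-flat minor added-ninth:
root → F-flat
3rd (minor 3rd) → A-double-flat
5th (perfect 5th) → C-flat
9th (major 9th) → G-flat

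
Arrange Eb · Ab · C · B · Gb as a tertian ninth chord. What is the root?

Ab

Arranged so that each adjacent pair is a third by letter name: Ab – C – Eb – Gb – B.
The bottom of that stack, Ab, is the root (this is Ab dominant seventh sharp nine).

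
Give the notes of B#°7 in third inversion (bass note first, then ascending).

B#°7 = B♯–D♯–F♯–A; third inversion → seventh (A) lowest.

A – B♯ – D♯ – F♯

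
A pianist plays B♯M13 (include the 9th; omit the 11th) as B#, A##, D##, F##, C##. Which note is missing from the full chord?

G##

The full B♯M13 chord is B#, D##, F##, A##, C##, G##.
Comparing with the voicing, the major 13th (13th) — G## — is absent.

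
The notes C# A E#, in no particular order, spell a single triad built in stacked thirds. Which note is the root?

Stacking in thirds gives A – C# – E#, so A is the root — A augmented triad.

A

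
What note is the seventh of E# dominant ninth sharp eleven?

Root of E# dominant ninth sharp eleven = E♯. The 7th is a minor 7th: E♯ up a minor 7th → D♯.

D♯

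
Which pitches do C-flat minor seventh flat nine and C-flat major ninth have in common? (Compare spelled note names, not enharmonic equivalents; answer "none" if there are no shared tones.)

C-flat minor seventh flat nine: C♭ E𝄫 G♭ B𝄫 D𝄫
C-flat major ninth: C♭ E♭ G♭ B♭ D♭
Common to both → C♭, G♭.

C♭  G♭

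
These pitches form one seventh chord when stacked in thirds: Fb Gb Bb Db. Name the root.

Arranged so that each adjacent pair is a third by letter name: Gb – Bb – Db – Fb.
The bottom of that stack, Gb, is the root (this is Gb dominant seventh).

Gb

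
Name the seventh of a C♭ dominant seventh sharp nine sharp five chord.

B-double-flat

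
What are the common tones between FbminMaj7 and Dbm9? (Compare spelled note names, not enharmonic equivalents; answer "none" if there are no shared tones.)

FbminMaj7: Fb Abb Cb Eb
Dbm9: Db Fb Ab Cb Eb
Common to both → Fb, Cb, Eb.

Fb – Cb – Eb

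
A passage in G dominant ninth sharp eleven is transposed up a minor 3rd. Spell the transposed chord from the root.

A minor 3rd up from G is B-flat, so the new chord is B-flat dominant ninth sharp eleven.
B-flat — root
D — major 3rd
F — perfect 5th
A-flat — minor 7th
C — major 9th
E — augmented 11th

B-flat D F A-flat C E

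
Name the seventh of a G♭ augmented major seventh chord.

F

Root of G♭ augmented major seventh = Gb. The 7th is a major 7th: Gb up a major 7th → F.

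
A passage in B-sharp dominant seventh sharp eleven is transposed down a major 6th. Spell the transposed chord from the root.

Transposed root: B# → D# (major 6th down). So we spell D# dominant seventh sharp eleven:
Root: D#
Major 3rd (3rd): F##
Perfect 5th (5th): A#
Minor 7th (7th): C#
Augmented 11th (11th): G##

D#  F##  A#  C#  G##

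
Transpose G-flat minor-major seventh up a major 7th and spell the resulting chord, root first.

F  A♭  C  E

A major 7th up from G♭ is F, so the new chord is F minor-major seventh.
- root: F
- minor 3rd: A♭
- perfect 5th: C
- major 7th: E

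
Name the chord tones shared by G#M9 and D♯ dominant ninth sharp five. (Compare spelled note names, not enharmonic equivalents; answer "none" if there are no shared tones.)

D♯, F𝄪

G#M9 = G♯, B♯, D♯, F𝄪, A♯.
D♯ dominant ninth sharp five = D♯, F𝄪, A𝄪, C♯, E♯.
Shared: D♯, F𝄪.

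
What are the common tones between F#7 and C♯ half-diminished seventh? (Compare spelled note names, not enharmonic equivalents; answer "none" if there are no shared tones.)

C♯, E

F#7: F♯ A♯ C♯ E
C♯ half-diminished seventh: C♯ E G B
Common to both → C♯, E.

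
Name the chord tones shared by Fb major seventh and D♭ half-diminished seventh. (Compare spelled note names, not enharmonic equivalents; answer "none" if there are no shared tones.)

F-flat  C-flat

Fb major seventh: F-flat A-flat C-flat E-flat
D♭ half-diminished seventh: D-flat F-flat A-double-flat C-flat
Common to both → F-flat, C-flat.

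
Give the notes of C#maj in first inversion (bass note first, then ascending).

E♯, G♯, C♯

C#maj = C♯–E♯–G♯; first inversion → third (E♯) lowest.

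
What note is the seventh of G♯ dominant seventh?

F-sharp

Root of G♯ dominant seventh = G-sharp. The 7th is a minor 7th: G-sharp up a minor 7th → F-sharp.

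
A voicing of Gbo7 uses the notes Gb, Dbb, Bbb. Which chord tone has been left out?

The full Gbo7 chord is Gb, Bbb, Dbb, Fbb.
Comparing with the voicing, the diminished 7th (7th) — Fbb — is absent.

Fbb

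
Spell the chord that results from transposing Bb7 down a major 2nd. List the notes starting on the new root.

B♭ down a major 2nd → A♭. New chord: A♭ dominant seventh.
A♭ — root
C — major 3rd
E♭ — perfect 5th
G♭ — minor 7th

A♭, C, E♭, G♭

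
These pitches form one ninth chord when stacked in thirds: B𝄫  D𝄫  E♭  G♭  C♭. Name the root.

Stacking in thirds gives C♭ – E♭ – G♭ – B𝄫 – D𝄫, so C♭ is the root — C♭ dominant seventh flat nine.

C♭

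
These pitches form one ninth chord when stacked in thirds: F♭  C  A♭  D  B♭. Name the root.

B♭

Stacking in thirds gives B♭ – D – F♭ – A♭ – C, so B♭ is the root — B♭ dominant ninth flat five.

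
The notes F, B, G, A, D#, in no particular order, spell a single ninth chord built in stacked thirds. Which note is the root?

Arranged so that each adjacent pair is a third by letter name: G – B – D# – F – A.
The bottom of that stack, G, is the root (this is G dominant ninth sharp five).

G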